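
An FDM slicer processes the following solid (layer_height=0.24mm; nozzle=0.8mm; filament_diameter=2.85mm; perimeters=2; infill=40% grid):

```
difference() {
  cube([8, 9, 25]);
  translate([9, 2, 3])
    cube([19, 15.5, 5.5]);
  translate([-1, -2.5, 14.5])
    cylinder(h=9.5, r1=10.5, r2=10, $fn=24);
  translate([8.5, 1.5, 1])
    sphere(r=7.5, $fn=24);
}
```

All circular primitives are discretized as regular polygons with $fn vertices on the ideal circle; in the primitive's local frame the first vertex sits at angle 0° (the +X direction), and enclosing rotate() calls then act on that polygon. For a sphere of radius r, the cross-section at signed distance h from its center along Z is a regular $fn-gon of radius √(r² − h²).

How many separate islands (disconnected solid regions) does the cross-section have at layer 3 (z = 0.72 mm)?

At z = 0.72 mm: the cube (footprint 8×9) is included at this height; the cube at (9, 2) is absent (z outside [3, 8.5]); the cone at (-1, -2.5) is absent (z outside [14.5, 24]); the r=7.5 sphere at (8.5, 1.5) contributes a regular 24-gon of circumradius √(7.5²−0.28²) = 7.495; Subtracting the remaining from the first: starting from the 8×9 cube, the r=7.5 sphere at (8.5, 1.5) partially overlaps it — only the 50.23 mm² overlap (of its 174.46 mm²) is removed, clipping the outline — 1 connected region. Overall, the cross-section is a single solid region. Island count = 1.

1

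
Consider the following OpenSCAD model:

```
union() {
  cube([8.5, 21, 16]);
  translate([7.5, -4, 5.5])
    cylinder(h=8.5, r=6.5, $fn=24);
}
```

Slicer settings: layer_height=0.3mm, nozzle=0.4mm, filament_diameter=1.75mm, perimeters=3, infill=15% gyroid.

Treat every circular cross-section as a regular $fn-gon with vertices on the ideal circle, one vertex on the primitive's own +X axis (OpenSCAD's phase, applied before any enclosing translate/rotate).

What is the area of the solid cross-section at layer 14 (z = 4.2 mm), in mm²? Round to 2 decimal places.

At z = 4.2 mm: the cube is present — its section is the full 8.5×21 rectangle (area 178.50 mm²); the cylinder at (7.5, -4) is absent (z outside [5.5, 14]); Taking the union: only the 8.5×21 cube is present, so the union is just that shape — area = 178.50 mm². Overall, the cross-section is a single solid region. Net area = 178.50 mm².

178.50 mm²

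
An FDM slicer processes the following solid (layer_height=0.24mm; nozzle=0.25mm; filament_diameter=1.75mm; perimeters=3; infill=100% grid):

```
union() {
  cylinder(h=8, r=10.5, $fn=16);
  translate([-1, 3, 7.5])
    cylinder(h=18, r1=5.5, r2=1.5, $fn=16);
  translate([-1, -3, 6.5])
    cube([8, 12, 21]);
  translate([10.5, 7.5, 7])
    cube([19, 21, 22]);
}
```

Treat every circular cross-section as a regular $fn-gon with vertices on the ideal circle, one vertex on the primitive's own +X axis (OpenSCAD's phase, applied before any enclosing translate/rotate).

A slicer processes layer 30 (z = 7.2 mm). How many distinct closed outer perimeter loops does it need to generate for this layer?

At z = 7.2 mm: the r=10.5 cylinder contributes a regular 16-gon of circumradius 10.5; the cone at (-1, 3) is not intersected at this z (z outside [7.5, 25.5]); the cube at (-1, -3) is present — its section is the full 8×12 rectangle; the cube at (10.5, 7.5) is present — its section is the full 19×21 rectangle; Merging all regions: the regions partially overlap (shared area 94.75 mm²), so overlapping operands fuse into one piece — 2 connected regions. The result has 2 disconnected regions.

2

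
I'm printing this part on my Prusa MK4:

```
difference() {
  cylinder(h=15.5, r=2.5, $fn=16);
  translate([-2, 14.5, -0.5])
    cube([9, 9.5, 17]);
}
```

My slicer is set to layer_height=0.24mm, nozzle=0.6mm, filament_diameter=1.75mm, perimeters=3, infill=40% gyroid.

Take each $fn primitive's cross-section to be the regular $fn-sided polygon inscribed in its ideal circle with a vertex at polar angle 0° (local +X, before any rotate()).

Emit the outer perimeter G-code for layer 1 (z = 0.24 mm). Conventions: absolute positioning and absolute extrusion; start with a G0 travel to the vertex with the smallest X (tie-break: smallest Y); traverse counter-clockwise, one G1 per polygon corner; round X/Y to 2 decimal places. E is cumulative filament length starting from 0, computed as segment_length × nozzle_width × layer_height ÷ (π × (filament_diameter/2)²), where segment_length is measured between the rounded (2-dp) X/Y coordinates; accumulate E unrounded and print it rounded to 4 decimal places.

At z = 0.24 mm: the r=2.5 cylinder contributes a regular 16-gon of circumradius 2.5; the cube at (-2, 14.5) is present — its section is the full 9×9.5 rectangle; Subtracting the remaining from the first: starting from the r=2.5 cylinder, the 9×9.5 cube at (-2, 14.5) misses the remaining region (no effect) — 1 connected region. The outline is a single polygon with 16 vertices. Extrusion per mm of travel: 0.6 × 0.24 / (π × 0.875²) = 0.059868. Accumulating E over each segment gives final E = 0.9350.

G0 X-2.50 Y0.00 Z0.24
G1 X-2.31 Y-0.96 E0.0586
G1 X-1.77 Y-1.77 E0.1169
G1 X-0.96 Y-2.31 E0.1752
G1 X0.00 Y-2.50 E0.2337
G1 X0.96 Y-2.31 E0.2923
G1 X1.77 Y-1.77 E0.3506
G1 X2.31 Y-0.96 E0.4089
G1 X2.50 Y0.00 E0.4675
G1 X2.31 Y0.96 E0.5261
G1 X1.77 Y1.77 E0.5844
G1 X0.96 Y2.31 E0.6426
G1 X0.00 Y2.50 E0.7012
G1 X-0.96 Y2.31 E0.7598
G1 X-1.77 Y1.77 E0.8181
G1 X-2.31 Y0.96 E0.8764
G1 X-2.50 Y0.00 E0.9350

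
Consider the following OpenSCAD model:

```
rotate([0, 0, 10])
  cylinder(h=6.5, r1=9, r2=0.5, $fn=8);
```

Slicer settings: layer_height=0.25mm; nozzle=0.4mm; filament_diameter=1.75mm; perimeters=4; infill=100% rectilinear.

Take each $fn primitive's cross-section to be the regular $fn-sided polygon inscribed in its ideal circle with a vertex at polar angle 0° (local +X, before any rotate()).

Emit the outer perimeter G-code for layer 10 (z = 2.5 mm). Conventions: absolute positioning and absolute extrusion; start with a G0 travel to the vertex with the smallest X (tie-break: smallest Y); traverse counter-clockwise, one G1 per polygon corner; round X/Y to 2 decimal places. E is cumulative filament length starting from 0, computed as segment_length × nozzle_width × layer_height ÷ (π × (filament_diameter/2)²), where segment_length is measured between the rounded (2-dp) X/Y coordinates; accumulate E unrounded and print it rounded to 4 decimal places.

G0 X-5.64 Y-1.00 Z2.50
G1 X-3.29 Y-4.69 E0.1819
G1 X1.00 Y-5.64 E0.3646
G1 X4.69 Y-3.29 E0.5464
G1 X5.64 Y1.00 E0.7291
G1 X3.29 Y4.69 E0.9110
G1 X-1.00 Y5.64 E1.0937
G1 X-4.69 Y3.29 E1.2756
G1 X-5.64 Y-1.00 E1.4582

At z = 2.5 mm: the cone contributes a regular 8-gon of circumradius 5.731 (interpolated between r1=9 and r2=0.5 at t=0.385); (rotated 10° about Z; rotation is an isometry so areas/perimeters/island counts are preserved). The outline is a single polygon with 8 vertices. Extrusion per mm of travel: 0.4 × 0.25 / (π × 0.875²) = 0.041575. Accumulating E over each segment gives final E = 1.4582.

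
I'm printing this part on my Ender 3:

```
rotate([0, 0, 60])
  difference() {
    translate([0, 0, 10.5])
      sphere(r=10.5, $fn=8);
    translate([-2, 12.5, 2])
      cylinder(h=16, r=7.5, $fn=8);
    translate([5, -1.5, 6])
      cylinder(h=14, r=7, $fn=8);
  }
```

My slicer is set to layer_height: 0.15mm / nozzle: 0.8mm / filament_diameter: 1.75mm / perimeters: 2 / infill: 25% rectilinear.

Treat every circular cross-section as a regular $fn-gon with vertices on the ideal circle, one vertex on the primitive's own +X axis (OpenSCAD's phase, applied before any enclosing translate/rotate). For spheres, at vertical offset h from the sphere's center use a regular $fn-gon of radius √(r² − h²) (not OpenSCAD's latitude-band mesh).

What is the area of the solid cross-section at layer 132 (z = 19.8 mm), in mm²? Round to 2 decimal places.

At z = 19.8 mm: the r=10.5 sphere contributes a regular 8-gon of circumradius √(10.5²−9.3²) = 4.874 (area = (8/2)·4.874²·sin(360°/8) = 67.20 mm²); the cylinder at (-2, 12.5) is absent (z outside [2, 18]); the r=7 cylinder at (5, -1.5) gives a regular 8-gon of circumradius 7 (constant along its height) (area = (8/2)·7.000²·sin(360°/8) = 138.59 mm²); After the difference (first − rest): starting from the r=10.5 sphere (67.20 mm²), the r=7 cylinder at (5, -1.5) partially overlaps it — only the 41.47 mm² overlap (of its 138.59 mm²) is removed, clipping the outline — area = 25.74 mm²; (rotated 60° about Z; rotation is an isometry so areas/perimeters/island counts are preserved). Overall, the cross-section is a single solid region. Net area = 25.74 mm².

25.74 mm²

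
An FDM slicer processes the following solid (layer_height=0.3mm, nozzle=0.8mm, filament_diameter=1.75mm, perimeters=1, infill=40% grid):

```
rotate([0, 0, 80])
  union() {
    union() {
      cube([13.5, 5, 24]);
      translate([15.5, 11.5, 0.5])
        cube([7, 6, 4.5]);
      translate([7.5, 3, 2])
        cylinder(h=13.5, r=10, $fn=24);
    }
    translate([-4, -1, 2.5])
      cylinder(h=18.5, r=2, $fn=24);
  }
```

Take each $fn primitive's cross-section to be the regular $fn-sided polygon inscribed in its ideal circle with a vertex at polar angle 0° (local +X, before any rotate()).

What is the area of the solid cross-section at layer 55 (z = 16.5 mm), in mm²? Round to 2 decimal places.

At z = 16.5 mm: the cube is present — its section is the full 13.5×5 rectangle (area 67.50 mm²); the cube at (15.5, 11.5) is absent (z outside [0.5, 5]); the cylinder at (7.5, 3) does not reach this height (z outside [2, 15.5]); Merging all regions: only the 13.5×5 cube is present, so the union is just that shape — area = 67.50 mm²; the r=2 cylinder at (-4, -1) gives a regular 24-gon of circumradius 2 (constant along its height) (area = (24/2)·2.000²·sin(360°/24) = 12.42 mm²); Combining (union): the 2 present regions are separate (no shared area or edge), so areas and boundary lengths simply add and each stays a separate island — area = 79.92 mm²; (rotated 80° about Z; rotation is an isometry so areas/perimeters/island counts are preserved). Overall, the cross-section has 2 separate islands. Net area = 79.92 mm².

79.92 mm²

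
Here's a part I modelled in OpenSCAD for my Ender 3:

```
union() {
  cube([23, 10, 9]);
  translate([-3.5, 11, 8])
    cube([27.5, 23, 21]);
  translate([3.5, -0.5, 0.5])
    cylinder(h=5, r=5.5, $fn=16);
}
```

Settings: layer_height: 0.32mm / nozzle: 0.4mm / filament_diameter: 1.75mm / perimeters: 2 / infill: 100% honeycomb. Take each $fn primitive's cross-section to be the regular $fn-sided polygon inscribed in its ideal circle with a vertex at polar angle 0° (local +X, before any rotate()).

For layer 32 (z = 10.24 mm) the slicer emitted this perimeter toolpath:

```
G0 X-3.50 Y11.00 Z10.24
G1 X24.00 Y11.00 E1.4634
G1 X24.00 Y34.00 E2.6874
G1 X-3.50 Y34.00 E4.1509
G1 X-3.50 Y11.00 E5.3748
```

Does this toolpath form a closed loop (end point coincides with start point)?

Start point (G0): (-3.50, 11.00). End point (last G1): the path returns to the start — closed.

yes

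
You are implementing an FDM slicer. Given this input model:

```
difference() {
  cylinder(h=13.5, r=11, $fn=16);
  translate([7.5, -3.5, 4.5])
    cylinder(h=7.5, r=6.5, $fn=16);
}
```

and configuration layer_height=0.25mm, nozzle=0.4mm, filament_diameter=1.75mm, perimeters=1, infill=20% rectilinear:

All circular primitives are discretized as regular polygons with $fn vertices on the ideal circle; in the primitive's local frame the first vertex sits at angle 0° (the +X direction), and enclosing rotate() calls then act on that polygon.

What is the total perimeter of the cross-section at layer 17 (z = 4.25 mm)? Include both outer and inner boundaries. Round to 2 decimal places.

68.67 mm

At z = 4.25 mm: the r=11 cylinder gives a regular 16-gon of circumradius 11 (constant along its height) (perimeter = 2·16·11.000·sin(180°/16) = 68.67 mm); the cylinder at (7.5, -3.5) does not reach this height (z outside [4.5, 12]); Subtracting the remaining from the first: none of the subtracted shapes is present at this height, so the r=11 cylinder is unchanged — boundary = 68.67 mm. Overall, the cross-section is a single solid region. Total boundary length (outer) = 68.67 mm.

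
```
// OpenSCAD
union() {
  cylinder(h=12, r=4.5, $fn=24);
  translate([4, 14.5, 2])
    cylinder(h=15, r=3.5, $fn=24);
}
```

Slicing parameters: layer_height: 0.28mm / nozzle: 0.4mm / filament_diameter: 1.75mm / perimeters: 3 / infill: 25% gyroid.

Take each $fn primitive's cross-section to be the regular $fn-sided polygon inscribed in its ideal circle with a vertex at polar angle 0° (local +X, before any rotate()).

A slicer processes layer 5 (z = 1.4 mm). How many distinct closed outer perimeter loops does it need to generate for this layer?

1

At z = 1.4 mm: the r=4.5 cylinder contributes a regular 24-gon of circumradius 4.5; the cylinder at (4, 14.5) is not intersected at this z (z outside [2, 17]); Combining (union): only the r=4.5 cylinder is present, so the union is just that shape — 1 connected region. The result has 1 disconnected region.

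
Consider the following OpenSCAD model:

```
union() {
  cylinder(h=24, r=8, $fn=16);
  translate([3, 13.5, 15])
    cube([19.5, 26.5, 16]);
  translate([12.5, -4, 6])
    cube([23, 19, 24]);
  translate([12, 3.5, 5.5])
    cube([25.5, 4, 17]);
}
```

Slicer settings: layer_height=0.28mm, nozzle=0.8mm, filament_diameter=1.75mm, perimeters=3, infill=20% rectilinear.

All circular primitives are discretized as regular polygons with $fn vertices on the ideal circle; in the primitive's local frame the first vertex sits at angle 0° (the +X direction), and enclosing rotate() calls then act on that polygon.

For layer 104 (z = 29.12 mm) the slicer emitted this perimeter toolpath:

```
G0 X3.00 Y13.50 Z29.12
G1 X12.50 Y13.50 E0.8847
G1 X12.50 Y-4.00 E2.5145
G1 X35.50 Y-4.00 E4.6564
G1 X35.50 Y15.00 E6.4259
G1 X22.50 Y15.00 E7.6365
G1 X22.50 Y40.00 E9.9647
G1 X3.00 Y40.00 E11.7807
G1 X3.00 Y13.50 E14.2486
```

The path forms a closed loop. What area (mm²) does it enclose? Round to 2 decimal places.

938.75 mm²

Apply the shoelace formula to the sequence of (X, Y) vertices; enclosed area = 938.75 mm².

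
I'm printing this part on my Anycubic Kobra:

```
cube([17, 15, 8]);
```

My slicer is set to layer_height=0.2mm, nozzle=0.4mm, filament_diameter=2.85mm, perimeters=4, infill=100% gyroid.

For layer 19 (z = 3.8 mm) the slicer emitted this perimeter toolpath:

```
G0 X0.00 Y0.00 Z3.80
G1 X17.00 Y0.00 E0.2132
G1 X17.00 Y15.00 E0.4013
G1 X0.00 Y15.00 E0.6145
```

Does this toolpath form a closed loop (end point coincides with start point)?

no

Start point (G0): (0.00, 0.00). End point (last G1): the path does not return to the start — open.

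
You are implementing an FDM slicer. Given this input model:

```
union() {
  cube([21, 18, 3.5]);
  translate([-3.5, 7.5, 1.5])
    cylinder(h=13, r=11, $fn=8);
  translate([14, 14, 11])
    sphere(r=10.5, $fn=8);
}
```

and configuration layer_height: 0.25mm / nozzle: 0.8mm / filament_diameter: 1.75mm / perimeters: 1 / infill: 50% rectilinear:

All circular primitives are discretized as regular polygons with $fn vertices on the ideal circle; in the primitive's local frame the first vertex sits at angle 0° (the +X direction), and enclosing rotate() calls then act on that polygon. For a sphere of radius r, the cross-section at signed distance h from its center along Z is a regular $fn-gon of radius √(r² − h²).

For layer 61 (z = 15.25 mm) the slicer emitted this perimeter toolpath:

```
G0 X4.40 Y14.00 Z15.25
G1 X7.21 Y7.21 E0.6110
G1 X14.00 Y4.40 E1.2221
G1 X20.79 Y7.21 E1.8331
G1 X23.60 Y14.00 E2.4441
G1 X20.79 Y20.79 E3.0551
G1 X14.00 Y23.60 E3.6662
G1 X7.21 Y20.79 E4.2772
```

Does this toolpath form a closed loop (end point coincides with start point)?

no

Start point (G0): (4.40, 14.00). End point (last G1): the path does not return to the start — open.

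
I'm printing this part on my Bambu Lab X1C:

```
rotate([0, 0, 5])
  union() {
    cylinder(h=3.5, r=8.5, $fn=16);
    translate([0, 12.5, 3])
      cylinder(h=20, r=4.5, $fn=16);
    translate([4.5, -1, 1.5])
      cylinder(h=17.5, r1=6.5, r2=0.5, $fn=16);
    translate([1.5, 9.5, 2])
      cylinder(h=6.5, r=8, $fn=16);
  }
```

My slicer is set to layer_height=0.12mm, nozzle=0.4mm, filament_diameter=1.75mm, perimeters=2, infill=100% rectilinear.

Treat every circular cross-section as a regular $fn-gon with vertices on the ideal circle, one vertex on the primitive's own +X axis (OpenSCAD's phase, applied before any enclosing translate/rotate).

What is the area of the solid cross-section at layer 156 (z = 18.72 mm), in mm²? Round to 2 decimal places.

At z = 18.72 mm: the cylinder is not intersected at this z (z outside [0, 3.5]); the cylinder at (0, 12.5): section is a regular 16-gon, circumradius r=4.5 (area = (16/2)·4.500²·sin(360°/16) = 61.99 mm²); the cone at (4.5, -1): at t=0.984 of its height the radius interpolates to r₁+(r₂−r₁)t = 0.596, giving a regular 16-gon of that circumradius (area = (16/2)·0.596²·sin(360°/16) = 1.09 mm²); the cylinder at (1.5, 9.5) does not reach this height (z outside [2, 8.5]); Taking the union: the 2 present regions are separate (no shared area or edge), so areas and boundary lengths simply add and each stays a separate island — area = 63.08 mm²; (whole slice rotated 5° about Z — lengths, areas and connectivity unchanged). Overall, the cross-section has 2 separate islands. Net area = 63.08 mm².

63.08 mm²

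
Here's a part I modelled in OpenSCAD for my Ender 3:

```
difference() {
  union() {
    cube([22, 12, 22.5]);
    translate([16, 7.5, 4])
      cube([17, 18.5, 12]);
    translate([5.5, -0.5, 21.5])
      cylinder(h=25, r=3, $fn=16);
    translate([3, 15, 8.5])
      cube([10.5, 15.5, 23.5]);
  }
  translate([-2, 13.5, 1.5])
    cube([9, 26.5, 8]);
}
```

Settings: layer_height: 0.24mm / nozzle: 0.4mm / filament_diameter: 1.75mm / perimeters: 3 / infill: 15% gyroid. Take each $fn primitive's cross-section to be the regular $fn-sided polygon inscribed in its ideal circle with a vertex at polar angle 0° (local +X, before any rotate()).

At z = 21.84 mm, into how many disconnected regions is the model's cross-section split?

2

At z = 21.84 mm: the cube (footprint 22×12) is included at this height; the cube at (16, 7.5) does not reach this height (z outside [4, 16]); the r=3 cylinder at (5.5, -0.5) gives a regular 16-gon of circumradius 3 (constant along its height); the cube at (3, 15) (footprint 10.5×15.5) is included at this height; Combining (union): the regions partially overlap (shared area 10.83 mm²), so overlapping operands fuse into one piece — 2 connected regions; the cube at (-2, 13.5) is absent (z outside [1.5, 9.5]); Subtracting the remaining from the first: none of the subtracted shapes is present at this height, so the result so far is unchanged — 2 connected regions. The result has 2 disconnected regions.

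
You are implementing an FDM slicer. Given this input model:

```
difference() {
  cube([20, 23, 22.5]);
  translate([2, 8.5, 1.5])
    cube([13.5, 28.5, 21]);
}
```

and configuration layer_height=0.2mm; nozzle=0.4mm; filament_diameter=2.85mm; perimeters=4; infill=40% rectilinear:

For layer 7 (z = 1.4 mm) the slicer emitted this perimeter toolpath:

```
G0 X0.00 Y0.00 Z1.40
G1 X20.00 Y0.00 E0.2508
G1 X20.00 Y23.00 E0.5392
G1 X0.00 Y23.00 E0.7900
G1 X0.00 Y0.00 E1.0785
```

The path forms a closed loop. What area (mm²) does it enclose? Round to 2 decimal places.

460.00 mm²

Apply the shoelace formula to the sequence of (X, Y) vertices; enclosed area = 460.00 mm².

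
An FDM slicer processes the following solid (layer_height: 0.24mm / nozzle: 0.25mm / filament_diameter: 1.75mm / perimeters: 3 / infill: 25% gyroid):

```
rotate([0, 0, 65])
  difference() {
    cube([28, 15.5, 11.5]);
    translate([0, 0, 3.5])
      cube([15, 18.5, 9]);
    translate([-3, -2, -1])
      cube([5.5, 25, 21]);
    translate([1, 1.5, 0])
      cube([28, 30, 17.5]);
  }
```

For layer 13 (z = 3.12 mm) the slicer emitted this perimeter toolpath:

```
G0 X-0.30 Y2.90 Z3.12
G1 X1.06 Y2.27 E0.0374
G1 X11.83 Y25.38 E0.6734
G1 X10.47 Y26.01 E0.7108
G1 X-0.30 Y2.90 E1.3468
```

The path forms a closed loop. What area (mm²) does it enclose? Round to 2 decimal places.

38.21 mm²

Apply the shoelace formula to the sequence of (X, Y) vertices; enclosed area = 38.21 mm².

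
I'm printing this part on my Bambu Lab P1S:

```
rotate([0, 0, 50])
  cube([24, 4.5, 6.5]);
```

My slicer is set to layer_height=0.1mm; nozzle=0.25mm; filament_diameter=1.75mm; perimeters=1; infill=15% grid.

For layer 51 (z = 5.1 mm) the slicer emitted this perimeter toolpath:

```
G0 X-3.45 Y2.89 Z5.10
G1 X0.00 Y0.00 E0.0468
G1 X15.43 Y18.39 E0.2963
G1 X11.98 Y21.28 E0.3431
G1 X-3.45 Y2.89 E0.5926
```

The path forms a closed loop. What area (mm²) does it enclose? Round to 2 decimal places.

108.04 mm²

Apply the shoelace formula to the sequence of (X, Y) vertices; enclosed area = 108.04 mm².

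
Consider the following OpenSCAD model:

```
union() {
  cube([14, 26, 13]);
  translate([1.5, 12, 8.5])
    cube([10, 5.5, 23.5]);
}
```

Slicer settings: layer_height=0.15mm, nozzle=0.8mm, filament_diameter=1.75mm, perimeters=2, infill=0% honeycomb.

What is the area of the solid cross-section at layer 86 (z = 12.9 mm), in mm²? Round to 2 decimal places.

364.00 mm²

At z = 12.9 mm: the cube (footprint 14×26) is included at this height (area 364.00 mm²); the cube at (1.5, 12) (footprint 10×5.5) is included at this height (area 55.00 mm²); Taking the union: the 10×5.5 cube at (1.5, 12) lies entirely inside the 14×26 cube, so the union is just the 14×26 cube — area = 364.00 mm². Overall, the cross-section is a single solid region. Net area = 364.00 mm².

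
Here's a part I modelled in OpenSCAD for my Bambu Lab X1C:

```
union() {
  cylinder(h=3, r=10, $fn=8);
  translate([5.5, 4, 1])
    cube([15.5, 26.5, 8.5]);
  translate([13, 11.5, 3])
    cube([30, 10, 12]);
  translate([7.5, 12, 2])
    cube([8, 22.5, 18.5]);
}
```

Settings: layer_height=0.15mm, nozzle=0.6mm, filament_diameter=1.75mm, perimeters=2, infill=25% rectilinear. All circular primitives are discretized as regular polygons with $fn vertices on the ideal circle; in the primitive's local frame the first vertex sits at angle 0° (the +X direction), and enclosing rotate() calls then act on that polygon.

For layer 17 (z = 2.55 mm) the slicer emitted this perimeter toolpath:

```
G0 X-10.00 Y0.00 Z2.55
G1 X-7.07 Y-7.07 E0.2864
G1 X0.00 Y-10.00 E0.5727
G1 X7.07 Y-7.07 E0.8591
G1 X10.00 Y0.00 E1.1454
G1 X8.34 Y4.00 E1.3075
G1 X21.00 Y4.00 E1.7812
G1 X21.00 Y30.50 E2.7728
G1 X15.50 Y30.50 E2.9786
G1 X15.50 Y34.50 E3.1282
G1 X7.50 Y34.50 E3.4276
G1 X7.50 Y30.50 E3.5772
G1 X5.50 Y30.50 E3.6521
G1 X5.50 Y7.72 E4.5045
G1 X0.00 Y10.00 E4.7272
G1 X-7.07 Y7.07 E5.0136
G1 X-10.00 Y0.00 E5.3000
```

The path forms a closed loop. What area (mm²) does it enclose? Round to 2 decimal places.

718.26 mm²

Apply the shoelace formula to the sequence of (X, Y) vertices; enclosed area = 718.26 mm².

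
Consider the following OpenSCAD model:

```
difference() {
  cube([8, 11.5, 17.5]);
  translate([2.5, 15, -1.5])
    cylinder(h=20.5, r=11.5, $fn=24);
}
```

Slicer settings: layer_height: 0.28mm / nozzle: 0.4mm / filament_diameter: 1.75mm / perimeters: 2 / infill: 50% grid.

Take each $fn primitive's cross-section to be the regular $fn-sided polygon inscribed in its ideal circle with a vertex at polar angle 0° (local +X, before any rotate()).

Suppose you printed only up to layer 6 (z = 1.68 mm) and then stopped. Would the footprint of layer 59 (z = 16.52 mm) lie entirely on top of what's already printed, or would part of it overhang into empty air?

entirely on top

Compare the two slices. At z = 1.68: the cube is present — its section is the full 8×11.5 rectangle (area 92.00 mm²); the cylinder at (2.5, 15): section is a regular 24-gon, circumradius r=11.5 (area = (24/2)·11.500²·sin(360°/24) = 410.75 mm²); Taking the first minus the rest: starting from the 8×11.5 cube (92.00 mm²), the r=11.5 cylinder at (2.5, 15) partially overlaps it — only the 60.70 mm² overlap (of its 410.75 mm²) is removed, clipping the outline — area = 31.30 mm². At z = 16.52: the cube is present — its section is the full 8×11.5 rectangle (area 92.00 mm²); the r=11.5 cylinder at (2.5, 15) contributes a regular 24-gon of circumradius 11.5 (area = (24/2)·11.500²·sin(360°/24) = 410.75 mm²); After the difference (first − rest): starting from the 8×11.5 cube (92.00 mm²), the r=11.5 cylinder at (2.5, 15) partially overlaps it — only the 60.70 mm² overlap (of its 410.75 mm²) is removed, clipping the outline — area = 31.30 mm². Checking containment: the cross-section at z = 16.52 is a subset of the cross-section at z = 1.68.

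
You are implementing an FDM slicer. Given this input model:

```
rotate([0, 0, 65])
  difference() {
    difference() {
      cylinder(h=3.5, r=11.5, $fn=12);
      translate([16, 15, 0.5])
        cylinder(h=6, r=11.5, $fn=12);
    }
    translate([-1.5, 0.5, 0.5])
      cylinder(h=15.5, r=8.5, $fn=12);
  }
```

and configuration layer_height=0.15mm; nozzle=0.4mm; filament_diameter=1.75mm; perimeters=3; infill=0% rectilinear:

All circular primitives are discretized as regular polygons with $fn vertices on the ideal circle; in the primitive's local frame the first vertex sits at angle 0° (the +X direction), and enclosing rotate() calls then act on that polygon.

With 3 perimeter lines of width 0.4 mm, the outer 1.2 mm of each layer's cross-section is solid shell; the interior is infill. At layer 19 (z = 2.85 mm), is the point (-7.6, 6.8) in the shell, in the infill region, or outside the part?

At z = 2.85 mm: the r=11.5 cylinder gives a regular 12-gon of circumradius 11.5 (constant along its height); the r=11.5 cylinder at (16, 15) contributes a regular 12-gon of circumradius 11.5; After the difference (first − rest): starting from the r=11.5 cylinder, the r=11.5 cylinder at (16, 15) partially overlaps it — only the 1.70 mm² overlap (of its 396.75 mm²) is removed, clipping the outline — 1 connected region; the cylinder at (-1.5, 0.5): section is a regular 12-gon, circumradius r=8.5; Taking the first minus the rest: starting from the result so far, the r=8.5 cylinder at (-1.5, 0.5) lies wholly inside it (removes its full 216.75 mm² and its 52.80 mm outline becomes a hole wall) — 1 connected region with 1 hole; (rotated 65° about Z; rotation is an isometry so areas/perimeters/island counts are preserved). Overall, the cross-section is one region with 1 hole. Undo the 65° rotation: the query point maps to (2.951, 9.762) in the un-rotated model frame. The nearest boundary edge runs (0.00, 11.50)→(5.75, 9.96); distance from the point to it = 0.92 mm. The point is inside the cross-section, 0.92 mm from the nearest boundary — within the 1.2 mm shell band (3 × 0.4).

shell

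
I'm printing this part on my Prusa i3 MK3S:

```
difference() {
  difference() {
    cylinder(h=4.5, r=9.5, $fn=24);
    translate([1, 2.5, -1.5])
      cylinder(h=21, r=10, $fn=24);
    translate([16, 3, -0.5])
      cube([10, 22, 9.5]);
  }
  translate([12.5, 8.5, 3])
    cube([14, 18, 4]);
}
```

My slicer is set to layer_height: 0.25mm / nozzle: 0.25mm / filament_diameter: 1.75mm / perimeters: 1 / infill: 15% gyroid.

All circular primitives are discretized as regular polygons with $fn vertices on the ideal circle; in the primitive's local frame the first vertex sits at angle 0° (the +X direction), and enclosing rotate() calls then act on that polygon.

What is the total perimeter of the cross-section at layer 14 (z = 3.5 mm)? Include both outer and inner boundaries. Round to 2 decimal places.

53.72 mm

At z = 3.5 mm: the cylinder: section is a regular 24-gon, circumradius r=9.5 (perimeter = 2·24·9.500·sin(180°/24) = 59.52 mm); the r=10 cylinder at (1, 2.5) gives a regular 24-gon of circumradius 10 (constant along its height) (perimeter = 2·24·10.000·sin(180°/24) = 62.65 mm); the 10×22 cube at (16, 3) contributes its full rectangle (perimeter 64.00 mm); Taking the first minus the rest: starting from the r=9.5 cylinder, the r=10 cylinder at (1, 2.5) partially overlaps it — only the 242.51 mm² overlap (of its 310.58 mm²) is removed, clipping the outline; the 10×22 cube at (16, 3) misses the remaining region (no effect) — boundary = 53.72 mm; the cube at (12.5, 8.5) (footprint 14×18) is included at this height (perimeter 64.00 mm); After the difference (first − rest): starting from the result so far, the 14×18 cube at (12.5, 8.5) misses the remaining region (no effect) — boundary = 53.72 mm. Overall, the cross-section is a single solid region. Total boundary length (outer) = 53.72 mm.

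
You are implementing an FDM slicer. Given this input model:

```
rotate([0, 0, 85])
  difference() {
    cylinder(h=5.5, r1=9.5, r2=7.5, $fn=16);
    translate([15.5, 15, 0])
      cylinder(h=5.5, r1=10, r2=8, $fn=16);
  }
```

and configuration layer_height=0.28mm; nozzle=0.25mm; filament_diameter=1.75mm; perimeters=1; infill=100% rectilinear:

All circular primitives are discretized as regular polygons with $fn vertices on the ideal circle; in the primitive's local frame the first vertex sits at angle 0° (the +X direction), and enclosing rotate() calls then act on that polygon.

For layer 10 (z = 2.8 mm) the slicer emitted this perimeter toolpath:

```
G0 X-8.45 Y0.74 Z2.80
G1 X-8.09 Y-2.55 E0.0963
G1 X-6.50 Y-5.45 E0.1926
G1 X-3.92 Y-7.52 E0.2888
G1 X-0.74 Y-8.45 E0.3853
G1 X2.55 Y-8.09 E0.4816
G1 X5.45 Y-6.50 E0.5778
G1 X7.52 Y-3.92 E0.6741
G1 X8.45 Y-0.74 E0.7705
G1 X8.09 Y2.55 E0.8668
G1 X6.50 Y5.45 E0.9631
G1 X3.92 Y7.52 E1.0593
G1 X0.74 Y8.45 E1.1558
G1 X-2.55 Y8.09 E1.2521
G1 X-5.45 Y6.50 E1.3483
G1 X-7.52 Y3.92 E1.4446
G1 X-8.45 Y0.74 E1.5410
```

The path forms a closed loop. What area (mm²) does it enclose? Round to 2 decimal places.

Apply the shoelace formula to the sequence of (X, Y) vertices; enclosed area = 220.25 mm².

220.25 mm²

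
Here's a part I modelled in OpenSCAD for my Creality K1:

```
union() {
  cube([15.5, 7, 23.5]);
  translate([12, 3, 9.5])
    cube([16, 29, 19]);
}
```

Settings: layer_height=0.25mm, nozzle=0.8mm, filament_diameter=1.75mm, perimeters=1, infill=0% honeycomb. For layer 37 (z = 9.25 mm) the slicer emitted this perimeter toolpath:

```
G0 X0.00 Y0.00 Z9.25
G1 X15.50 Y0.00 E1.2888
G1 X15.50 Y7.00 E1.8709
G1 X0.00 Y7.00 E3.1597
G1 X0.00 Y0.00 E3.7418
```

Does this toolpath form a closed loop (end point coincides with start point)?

yes

Start point (G0): (0.00, 0.00). End point (last G1): the path returns to the start — closed.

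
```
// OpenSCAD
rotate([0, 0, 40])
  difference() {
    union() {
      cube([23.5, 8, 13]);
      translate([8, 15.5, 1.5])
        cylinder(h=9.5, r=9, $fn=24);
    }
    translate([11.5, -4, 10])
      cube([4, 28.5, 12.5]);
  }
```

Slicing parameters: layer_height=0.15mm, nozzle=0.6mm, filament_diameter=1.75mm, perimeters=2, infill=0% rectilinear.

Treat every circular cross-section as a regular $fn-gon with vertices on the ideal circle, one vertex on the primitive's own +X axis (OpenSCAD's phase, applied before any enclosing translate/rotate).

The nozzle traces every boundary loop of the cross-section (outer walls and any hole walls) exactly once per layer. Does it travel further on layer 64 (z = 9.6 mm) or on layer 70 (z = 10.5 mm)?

layer 70 (z = 10.5 mm)

Layer 64 (z = 9.6): the cube (footprint 23.5×8) is included at this height (perimeter 63.00 mm); the cylinder at (8, 15.5): section is a regular 24-gon, circumradius r=9 (perimeter = 2·24·9.000·sin(180°/24) = 56.39 mm); Merging all regions: the regions partially overlap (shared area 9.62 mm²), so the edge portions inside another operand are dropped and the merged outline is re-measured after clipping — boundary = 99.26 mm; the cube at (11.5, -4) is not intersected at this z (z outside [10, 22.5]); Subtracting the remaining from the first: none of the subtracted shapes is present at this height, so the result so far is unchanged — boundary = 99.26 mm; (rotated 40° about Z; rotation is an isometry so areas/perimeters/island counts are preserved). So its perimeter = 99.26 mm. Layer 70 (z = 10.5): the cube is present — its section is the full 23.5×8 rectangle (perimeter 63.00 mm); the r=9 cylinder at (8, 15.5) gives a regular 24-gon of circumradius 9 (constant along its height) (perimeter = 2·24·9.000·sin(180°/24) = 56.39 mm); Combining (union): the regions partially overlap (shared area 9.62 mm²), so the edge portions inside another operand are dropped and the merged outline is re-measured after clipping — boundary = 99.26 mm; the 4×28.5 cube at (11.5, -4) contributes its full rectangle (perimeter 65.00 mm); Subtracting the remaining from the first: starting from the result so far, the 4×28.5 cube at (11.5, -4) partially overlaps it — only the 86.61 mm² overlap (of its 114.00 mm²) is removed, clipping the outline — boundary = 125.08 mm; (rotated 40° about Z; rotation is an isometry so areas/perimeters/island counts are preserved). So its perimeter = 125.08 mm. Layer 70 is larger (125.08 vs 99.26 mm).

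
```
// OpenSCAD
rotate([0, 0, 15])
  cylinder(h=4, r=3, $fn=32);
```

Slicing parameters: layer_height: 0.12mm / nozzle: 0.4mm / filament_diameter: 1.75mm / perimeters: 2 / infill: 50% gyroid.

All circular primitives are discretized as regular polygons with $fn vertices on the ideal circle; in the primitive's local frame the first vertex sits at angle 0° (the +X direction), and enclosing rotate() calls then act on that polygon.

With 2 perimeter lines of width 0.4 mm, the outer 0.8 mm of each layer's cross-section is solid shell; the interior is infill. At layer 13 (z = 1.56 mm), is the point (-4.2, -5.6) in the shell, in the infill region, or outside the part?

At z = 1.56 mm: the r=3 cylinder gives a regular 32-gon of circumradius 3 (constant along its height); (rotated 15° about Z; rotation is an isometry so areas/perimeters/island counts are preserved). Overall, the cross-section is a single solid region. Undo the 15° rotation: the query point maps to (-5.506, -4.322) in the un-rotated model frame. The nearest boundary edge runs (-2.49, -1.67)→(-2.12, -2.12); distance from the point to it = 4.01 mm. The point is not inside any of the regions above, so it lies outside the cross-section (4.01 mm from the nearest boundary).

outside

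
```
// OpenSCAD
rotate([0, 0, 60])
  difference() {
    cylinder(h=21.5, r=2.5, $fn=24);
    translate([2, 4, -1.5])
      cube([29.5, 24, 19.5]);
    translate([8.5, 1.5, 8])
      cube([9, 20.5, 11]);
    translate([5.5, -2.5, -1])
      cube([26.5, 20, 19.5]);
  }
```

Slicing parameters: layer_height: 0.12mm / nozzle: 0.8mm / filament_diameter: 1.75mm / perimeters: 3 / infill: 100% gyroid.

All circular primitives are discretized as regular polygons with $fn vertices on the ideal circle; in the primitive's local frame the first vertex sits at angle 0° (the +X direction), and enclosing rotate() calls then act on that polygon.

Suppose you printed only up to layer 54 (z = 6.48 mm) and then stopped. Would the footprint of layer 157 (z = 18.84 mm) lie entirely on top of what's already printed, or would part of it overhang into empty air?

entirely on top

Compare the two slices. At z = 6.48: the r=2.5 cylinder gives a regular 24-gon of circumradius 2.5 (constant along its height) (area = (24/2)·2.500²·sin(360°/24) = 19.41 mm²); the cube at (2, 4) is present — its section is the full 29.5×24 rectangle (area 708.00 mm²); the cube at (8.5, 1.5) is absent (z outside [8, 19]); the cube at (5.5, -2.5) (footprint 26.5×20) is included at this height (area 530.00 mm²); After the difference (first − rest): starting from the r=2.5 cylinder (19.41 mm²), the 29.5×24 cube at (2, 4) misses the remaining region (no effect); the 26.5×20 cube at (5.5, -2.5) misses the remaining region (no effect) — area = 19.41 mm²; (whole slice rotated 60° about Z — lengths, areas and connectivity unchanged). At z = 18.84: the cylinder: section is a regular 24-gon, circumradius r=2.5 (area = (24/2)·2.500²·sin(360°/24) = 19.41 mm²); the cube at (2, 4) does not reach this height (z outside [-1.5, 18]); the cube at (8.5, 1.5) is present — its section is the full 9×20.5 rectangle (area 184.50 mm²); the cube at (5.5, -2.5) is not intersected at this z (z outside [-1, 18.5]); Subtracting the remaining from the first: starting from the r=2.5 cylinder (19.41 mm²), the 9×20.5 cube at (8.5, 1.5) misses the remaining region (no effect) — area = 19.41 mm²; (whole slice rotated 60° about Z — lengths, areas and connectivity unchanged). Checking containment: the cross-section at z = 18.84 is a subset of the cross-section at z = 6.48.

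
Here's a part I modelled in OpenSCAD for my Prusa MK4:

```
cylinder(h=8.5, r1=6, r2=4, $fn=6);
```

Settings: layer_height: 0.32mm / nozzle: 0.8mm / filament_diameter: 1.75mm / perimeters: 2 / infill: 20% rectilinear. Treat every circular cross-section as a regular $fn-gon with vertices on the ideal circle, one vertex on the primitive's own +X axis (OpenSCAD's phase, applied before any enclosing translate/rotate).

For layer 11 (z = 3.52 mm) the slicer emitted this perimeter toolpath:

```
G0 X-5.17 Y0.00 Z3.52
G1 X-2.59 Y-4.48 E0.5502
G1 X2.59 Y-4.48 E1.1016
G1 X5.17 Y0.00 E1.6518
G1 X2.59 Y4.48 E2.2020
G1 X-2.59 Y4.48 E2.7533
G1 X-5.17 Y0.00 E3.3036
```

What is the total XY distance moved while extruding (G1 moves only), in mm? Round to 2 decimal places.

Sum the Euclidean lengths of each G1 segment: total = 31.04 mm.

31.04 mm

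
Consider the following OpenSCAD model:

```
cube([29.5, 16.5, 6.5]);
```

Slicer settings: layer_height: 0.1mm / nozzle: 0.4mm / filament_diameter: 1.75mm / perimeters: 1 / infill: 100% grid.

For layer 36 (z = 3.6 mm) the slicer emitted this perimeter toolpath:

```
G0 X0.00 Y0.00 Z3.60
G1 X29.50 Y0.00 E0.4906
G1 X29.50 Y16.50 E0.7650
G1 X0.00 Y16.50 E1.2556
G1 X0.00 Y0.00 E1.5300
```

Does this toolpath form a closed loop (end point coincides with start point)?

Start point (G0): (0.00, 0.00). End point (last G1): the path returns to the start — closed.

yes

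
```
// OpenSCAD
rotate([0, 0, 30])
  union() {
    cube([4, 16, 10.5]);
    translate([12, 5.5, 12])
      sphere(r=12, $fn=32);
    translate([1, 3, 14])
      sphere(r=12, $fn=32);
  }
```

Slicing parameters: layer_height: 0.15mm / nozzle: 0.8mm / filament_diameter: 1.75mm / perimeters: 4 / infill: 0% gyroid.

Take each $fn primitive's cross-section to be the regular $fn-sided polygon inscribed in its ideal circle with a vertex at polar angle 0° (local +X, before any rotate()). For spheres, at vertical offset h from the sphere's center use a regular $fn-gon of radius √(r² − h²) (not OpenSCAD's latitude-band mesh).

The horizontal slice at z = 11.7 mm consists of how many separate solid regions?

At z = 11.7 mm: the cube does not reach this height (z outside [0, 10.5]); the r=12 sphere at (12, 5.5) slices to a regular 32-gon of circumradius 11.996 (√(r²−h²) with h=0.3 from center); the r=12 sphere at (1, 3) contributes a regular 32-gon of circumradius √(12²−2.3²) = 11.778; Merging all regions: the regions partially overlap (shared area 184.19 mm²), so overlapping operands fuse into one piece — 1 connected region; (rotated 30° about Z; rotation is an isometry so areas/perimeters/island counts are preserved). The result has 1 disconnected region.

1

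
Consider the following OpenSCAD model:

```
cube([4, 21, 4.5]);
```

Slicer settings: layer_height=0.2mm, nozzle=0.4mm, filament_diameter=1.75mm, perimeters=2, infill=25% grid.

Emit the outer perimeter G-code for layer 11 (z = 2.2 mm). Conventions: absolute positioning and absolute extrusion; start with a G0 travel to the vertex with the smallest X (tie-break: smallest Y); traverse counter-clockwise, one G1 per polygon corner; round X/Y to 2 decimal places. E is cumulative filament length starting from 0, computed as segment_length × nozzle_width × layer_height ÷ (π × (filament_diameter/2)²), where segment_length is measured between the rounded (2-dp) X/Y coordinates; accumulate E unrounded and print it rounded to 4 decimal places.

G0 X0.00 Y0.00 Z2.20
G1 X4.00 Y0.00 E0.1330
G1 X4.00 Y21.00 E0.8315
G1 X0.00 Y21.00 E0.9645
G1 X0.00 Y0.00 E1.6630

At z = 2.2 mm: the cube (footprint 4×21) is included at this height. The outline is a single polygon with 4 vertices. Extrusion per mm of travel: 0.4 × 0.2 / (π × 0.875²) = 0.033260. Accumulating E over each segment gives final E = 1.6630.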